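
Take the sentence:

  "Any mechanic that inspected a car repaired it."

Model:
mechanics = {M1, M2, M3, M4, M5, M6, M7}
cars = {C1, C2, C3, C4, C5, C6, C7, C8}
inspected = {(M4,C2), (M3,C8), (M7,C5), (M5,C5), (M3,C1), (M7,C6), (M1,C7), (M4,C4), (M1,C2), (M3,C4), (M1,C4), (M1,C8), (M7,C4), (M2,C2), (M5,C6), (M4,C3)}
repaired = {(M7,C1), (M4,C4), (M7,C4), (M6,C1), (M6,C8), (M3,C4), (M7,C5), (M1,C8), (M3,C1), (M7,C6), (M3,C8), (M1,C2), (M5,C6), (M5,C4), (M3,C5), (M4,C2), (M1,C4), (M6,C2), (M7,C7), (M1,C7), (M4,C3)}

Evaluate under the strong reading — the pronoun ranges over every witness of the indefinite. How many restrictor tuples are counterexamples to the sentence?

"it" takes "a car" as antecedent — a donkey pronoun bound across the clause boundary.
Strong reading: for every (m,c) with inspected(m,c), repaired(m,c).
Restrictor pairs: (M1,C2) ✓  (M1,C4) ✓  (M1,C7) ✓  (M1,C8) ✓  (M2,C2) ✗  (M3,C1) ✓  (M3,C4) ✓  (M3,C8) ✓  (M4,C2) ✓  (M4,C3) ✓  (M4,C4) ✓  (M5,C5) ✗  (M5,C6) ✓  (M7,C4) ✓  (M7,C5) ✓  (M7,C6) ✓
Counterexamples (restrictor pairs failing the scope): 2.

2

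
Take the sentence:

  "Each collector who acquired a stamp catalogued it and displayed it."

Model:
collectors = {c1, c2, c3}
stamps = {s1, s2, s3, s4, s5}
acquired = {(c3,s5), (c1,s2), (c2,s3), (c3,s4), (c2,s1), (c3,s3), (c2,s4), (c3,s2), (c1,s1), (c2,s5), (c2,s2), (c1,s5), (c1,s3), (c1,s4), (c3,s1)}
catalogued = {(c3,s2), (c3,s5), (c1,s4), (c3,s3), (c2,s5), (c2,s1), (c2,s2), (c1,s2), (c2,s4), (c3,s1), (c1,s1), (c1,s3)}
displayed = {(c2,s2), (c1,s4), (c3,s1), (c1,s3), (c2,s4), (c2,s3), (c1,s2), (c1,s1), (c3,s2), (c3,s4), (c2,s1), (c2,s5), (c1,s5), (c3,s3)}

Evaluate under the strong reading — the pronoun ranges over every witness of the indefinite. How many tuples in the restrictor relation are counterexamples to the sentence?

"it" takes "a stamp" as antecedent — a donkey pronoun bound across the clause boundary.
Strong reading: for every (c,s) with acquired(c,s), catalogued(c,s) ∧ displayed(c,s).
Restrictor pairs: (c1,s1) ✓  (c1,s2) ✓  (c1,s3) ✓  (c1,s4) ✓  (c1,s5) ✗  (c2,s1) ✓  (c2,s2) ✓  (c2,s3) ✗  (c2,s4) ✓  (c2,s5) ✓  (c3,s1) ✓  (c3,s2) ✓  (c3,s3) ✓  (c3,s4) ✗  (c3,s5) ✗
Counterexamples (restrictor pairs failing the scope): 4.

4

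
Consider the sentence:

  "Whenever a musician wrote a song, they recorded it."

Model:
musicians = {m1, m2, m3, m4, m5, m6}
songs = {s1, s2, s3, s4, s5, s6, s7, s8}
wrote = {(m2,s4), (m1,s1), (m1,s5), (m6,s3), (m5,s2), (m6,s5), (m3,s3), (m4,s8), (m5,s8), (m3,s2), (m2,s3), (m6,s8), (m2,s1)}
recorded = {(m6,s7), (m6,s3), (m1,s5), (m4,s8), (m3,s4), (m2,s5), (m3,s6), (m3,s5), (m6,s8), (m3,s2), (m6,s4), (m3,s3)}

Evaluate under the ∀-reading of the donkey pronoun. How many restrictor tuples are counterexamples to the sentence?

7

"it" takes "a song" as antecedent — a donkey pronoun bound across the clause boundary.
Strong reading: for every (m,s) with wrote(m,s), recorded(m,s).
Restrictor pairs: (m1,s1) ✗  (m1,s5) ✓  (m2,s1) ✗  (m2,s3) ✗  (m2,s4) ✗  (m3,s2) ✓  (m3,s3) ✓  (m4,s8) ✓  (m5,s2) ✗  (m5,s8) ✗  (m6,s3) ✓  (m6,s5) ✗  (m6,s8) ✓
Counterexamples (restrictor pairs failing the scope): 7.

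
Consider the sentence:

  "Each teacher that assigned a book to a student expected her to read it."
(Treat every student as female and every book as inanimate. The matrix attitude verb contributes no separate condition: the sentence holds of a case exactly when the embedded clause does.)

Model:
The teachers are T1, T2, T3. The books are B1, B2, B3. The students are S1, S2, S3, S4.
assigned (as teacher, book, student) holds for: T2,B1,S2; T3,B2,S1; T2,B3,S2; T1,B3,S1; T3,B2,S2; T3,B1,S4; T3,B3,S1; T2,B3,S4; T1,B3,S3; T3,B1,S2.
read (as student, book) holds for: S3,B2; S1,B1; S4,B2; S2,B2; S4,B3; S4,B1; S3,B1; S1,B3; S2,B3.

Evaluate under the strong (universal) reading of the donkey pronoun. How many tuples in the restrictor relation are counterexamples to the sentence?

"her" takes "a student" as antecedent and "it" takes "a book"; both are donkey pronouns co-varying with the restrictor.
Strong reading: for every (t,b,s) with assigned(t,b,s), read(s,b).
Restrictor triples: (T1,B3,S1)→read(S1,B3) ✓  (T1,B3,S3)→read(S3,B3) ✗  (T2,B1,S2)→read(S2,B1) ✗  (T2,B3,S2)→read(S2,B3) ✓  (T2,B3,S4)→read(S4,B3) ✓  (T3,B1,S2)→read(S2,B1) ✗  (T3,B1,S4)→read(S4,B1) ✓  (T3,B2,S1)→read(S1,B2) ✗  (T3,B2,S2)→read(S2,B2) ✓  (T3,B3,S1)→read(S1,B3) ✓
Counterexamples (restrictor triples failing the scope): 4.

4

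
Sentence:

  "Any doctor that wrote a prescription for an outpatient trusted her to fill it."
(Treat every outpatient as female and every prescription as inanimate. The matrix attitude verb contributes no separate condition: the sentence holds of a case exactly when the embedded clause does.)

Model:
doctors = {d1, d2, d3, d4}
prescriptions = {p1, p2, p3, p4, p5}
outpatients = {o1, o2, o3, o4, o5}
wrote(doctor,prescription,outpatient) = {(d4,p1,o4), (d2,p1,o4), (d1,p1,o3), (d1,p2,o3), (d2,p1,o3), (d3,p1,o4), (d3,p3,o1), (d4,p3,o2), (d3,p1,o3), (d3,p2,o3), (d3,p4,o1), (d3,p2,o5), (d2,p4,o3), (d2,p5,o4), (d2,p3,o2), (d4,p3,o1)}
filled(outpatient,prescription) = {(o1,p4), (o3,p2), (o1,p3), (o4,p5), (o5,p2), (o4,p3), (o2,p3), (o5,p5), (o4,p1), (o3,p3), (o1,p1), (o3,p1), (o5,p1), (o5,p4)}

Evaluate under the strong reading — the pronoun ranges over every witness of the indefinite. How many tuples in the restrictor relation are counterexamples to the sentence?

"her" takes "an outpatient" as antecedent and "it" takes "a prescription"; both are donkey pronouns co-varying with the restrictor.
Strong reading: for every (d,p,o) with wrote(d,p,o), filled(o,p).
Restrictor triples: (d1,p1,o3)→filled(o3,p1) ✓  (d1,p2,o3)→filled(o3,p2) ✓  (d2,p1,o3)→filled(o3,p1) ✓  (d2,p1,o4)→filled(o4,p1) ✓  (d2,p3,o2)→filled(o2,p3) ✓  (d2,p4,o3)→filled(o3,p4) ✗  (d2,p5,o4)→filled(o4,p5) ✓  (d3,p1,o3)→filled(o3,p1) ✓  (d3,p1,o4)→filled(o4,p1) ✓  (d3,p2,o3)→filled(o3,p2) ✓  (d3,p2,o5)→filled(o5,p2) ✓  (d3,p3,o1)→filled(o1,p3) ✓  (d3,p4,o1)→filled(o1,p4) ✓  (d4,p1,o4)→filled(o4,p1) ✓  (d4,p3,o1)→filled(o1,p3) ✓  (d4,p3,o2)→filled(o2,p3) ✓
Counterexamples (restrictor triples failing the scope): 1.

1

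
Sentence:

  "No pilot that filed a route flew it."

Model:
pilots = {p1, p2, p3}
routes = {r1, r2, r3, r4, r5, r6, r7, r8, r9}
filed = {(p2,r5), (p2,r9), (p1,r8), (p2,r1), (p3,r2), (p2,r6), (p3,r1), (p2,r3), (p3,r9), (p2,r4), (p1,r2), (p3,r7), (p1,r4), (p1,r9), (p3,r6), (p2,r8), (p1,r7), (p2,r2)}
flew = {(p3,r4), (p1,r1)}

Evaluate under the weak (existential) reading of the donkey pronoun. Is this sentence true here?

"it" takes "a route" as antecedent — a donkey pronoun bound across the clause boundary.
Truth condition: for no (p,r) with filed(p,r) does flew(p,r) hold.
Restrictor pairs — does the scope hold? (p1,r2):fails  (p1,r4):fails  (p1,r7):fails  (p1,r8):fails  (p1,r9):fails  (p2,r1):fails  (p2,r2):fails  (p2,r3):fails  (p2,r4):fails  (p2,r5):fails  (p2,r6):fails  (p2,r8):fails  (p2,r9):fails  (p3,r1):fails  (p3,r2):fails  (p3,r6):fails  (p3,r7):fails  (p3,r9):fails
Scope holds for no restrictor pair, so the sentence is true.

True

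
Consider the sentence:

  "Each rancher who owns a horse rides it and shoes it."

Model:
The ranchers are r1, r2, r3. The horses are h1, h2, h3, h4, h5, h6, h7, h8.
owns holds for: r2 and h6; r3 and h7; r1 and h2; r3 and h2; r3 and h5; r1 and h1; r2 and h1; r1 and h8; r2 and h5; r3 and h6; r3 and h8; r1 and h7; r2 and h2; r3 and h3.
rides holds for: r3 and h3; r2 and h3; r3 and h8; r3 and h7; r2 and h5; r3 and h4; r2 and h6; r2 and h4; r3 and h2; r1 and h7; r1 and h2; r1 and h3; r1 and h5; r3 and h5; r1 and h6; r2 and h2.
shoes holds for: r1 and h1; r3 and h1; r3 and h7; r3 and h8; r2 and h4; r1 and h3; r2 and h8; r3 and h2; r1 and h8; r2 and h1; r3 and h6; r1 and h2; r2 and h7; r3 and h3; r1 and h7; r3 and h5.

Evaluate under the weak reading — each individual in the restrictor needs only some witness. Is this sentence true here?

"it" takes "a horse" as antecedent — a donkey pronoun bound across the clause boundary.
Weak reading: every rancher r with some owns-horse has at least one owns-horse h such that rides(r,h) ∧ shoes(r,h).
Per rancher: r1:✓  r2:✗  r3:✓
r2 has no witness among its owns-horses.

False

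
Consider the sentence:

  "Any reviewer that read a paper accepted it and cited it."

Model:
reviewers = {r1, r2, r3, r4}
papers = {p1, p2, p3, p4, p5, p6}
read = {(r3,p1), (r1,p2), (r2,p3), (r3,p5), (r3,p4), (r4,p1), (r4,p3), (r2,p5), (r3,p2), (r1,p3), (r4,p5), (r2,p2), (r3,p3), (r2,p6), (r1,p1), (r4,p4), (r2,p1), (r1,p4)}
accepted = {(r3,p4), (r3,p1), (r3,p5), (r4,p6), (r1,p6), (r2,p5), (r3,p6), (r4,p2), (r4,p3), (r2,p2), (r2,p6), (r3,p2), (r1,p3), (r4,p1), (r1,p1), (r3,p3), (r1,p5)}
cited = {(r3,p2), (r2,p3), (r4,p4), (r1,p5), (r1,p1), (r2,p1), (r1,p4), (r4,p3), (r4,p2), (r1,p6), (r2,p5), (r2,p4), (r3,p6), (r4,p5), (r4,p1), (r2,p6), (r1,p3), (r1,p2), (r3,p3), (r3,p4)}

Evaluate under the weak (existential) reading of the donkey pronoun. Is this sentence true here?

"it" takes "a paper" as antecedent — a donkey pronoun bound across the clause boundary.
Weak reading: every reviewer r with some read-paper has at least one read-paper p such that accepted(r,p) ∧ cited(r,p).
Per reviewer: r1:✓  r2:✓  r3:✓  r4:✓
Every reviewer in the restrictor has a witness.

True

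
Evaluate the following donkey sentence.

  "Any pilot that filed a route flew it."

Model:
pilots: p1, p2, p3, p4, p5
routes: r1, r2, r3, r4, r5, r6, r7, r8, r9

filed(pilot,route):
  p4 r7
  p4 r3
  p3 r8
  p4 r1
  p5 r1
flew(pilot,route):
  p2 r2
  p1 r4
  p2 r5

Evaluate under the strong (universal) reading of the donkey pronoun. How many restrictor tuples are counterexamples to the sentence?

"it" takes "a route" as antecedent — a donkey pronoun bound across the clause boundary.
Strong reading: for every (p,r) with filed(p,r), flew(p,r).
Restrictor pairs: (p3,r8) ✗  (p4,r1) ✗  (p4,r3) ✗  (p4,r7) ✗  (p5,r1) ✗
Counterexamples (restrictor pairs failing the scope): 5.

5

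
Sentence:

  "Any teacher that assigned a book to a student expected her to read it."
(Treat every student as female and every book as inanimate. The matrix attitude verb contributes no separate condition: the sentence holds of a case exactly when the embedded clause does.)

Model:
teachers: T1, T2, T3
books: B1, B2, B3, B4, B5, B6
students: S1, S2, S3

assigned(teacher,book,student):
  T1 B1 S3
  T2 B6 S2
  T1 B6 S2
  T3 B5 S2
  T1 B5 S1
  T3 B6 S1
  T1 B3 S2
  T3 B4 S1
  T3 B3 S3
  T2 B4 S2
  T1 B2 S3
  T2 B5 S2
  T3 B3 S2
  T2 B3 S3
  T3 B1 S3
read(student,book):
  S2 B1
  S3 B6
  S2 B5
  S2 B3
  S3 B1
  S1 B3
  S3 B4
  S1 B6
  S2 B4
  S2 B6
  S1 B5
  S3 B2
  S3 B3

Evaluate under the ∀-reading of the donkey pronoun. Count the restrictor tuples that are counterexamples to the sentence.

1

"her" takes "a student" as antecedent and "it" takes "a book"; both are donkey pronouns co-varying with the restrictor.
Strong reading: for every (t,b,s) with assigned(t,b,s), read(s,b).
Restrictor triples: (T1,B1,S3)→read(S3,B1) ✓  (T1,B2,S3)→read(S3,B2) ✓  (T1,B3,S2)→read(S2,B3) ✓  (T1,B5,S1)→read(S1,B5) ✓  (T1,B6,S2)→read(S2,B6) ✓  (T2,B3,S3)→read(S3,B3) ✓  (T2,B4,S2)→read(S2,B4) ✓  (T2,B5,S2)→read(S2,B5) ✓  (T2,B6,S2)→read(S2,B6) ✓  (T3,B1,S3)→read(S3,B1) ✓  (T3,B3,S2)→read(S2,B3) ✓  (T3,B3,S3)→read(S3,B3) ✓  (T3,B4,S1)→read(S1,B4) ✗  (T3,B5,S2)→read(S2,B5) ✓  (T3,B6,S1)→read(S1,B6) ✓
Counterexamples (restrictor triples failing the scope): 1.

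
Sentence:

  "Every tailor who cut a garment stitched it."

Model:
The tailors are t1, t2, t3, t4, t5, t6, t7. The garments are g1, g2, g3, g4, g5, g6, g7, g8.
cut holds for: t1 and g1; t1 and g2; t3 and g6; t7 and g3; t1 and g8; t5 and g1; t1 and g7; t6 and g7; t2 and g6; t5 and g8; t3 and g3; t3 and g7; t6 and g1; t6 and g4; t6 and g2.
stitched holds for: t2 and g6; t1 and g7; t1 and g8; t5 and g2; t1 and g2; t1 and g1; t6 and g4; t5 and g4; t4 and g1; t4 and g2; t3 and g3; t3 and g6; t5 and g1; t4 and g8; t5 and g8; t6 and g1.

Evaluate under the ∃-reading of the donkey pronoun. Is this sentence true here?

"it" takes "a garment" as antecedent — a donkey pronoun bound across the clause boundary.
Weak reading: every tailor t with some cut-garment has at least one cut-garment g such that stitched(t,g).
Per tailor: t1:✓  t2:✓  t3:✓  t5:✓  t6:✓  t7:✗
t7 has no witness among its cut-garments.

False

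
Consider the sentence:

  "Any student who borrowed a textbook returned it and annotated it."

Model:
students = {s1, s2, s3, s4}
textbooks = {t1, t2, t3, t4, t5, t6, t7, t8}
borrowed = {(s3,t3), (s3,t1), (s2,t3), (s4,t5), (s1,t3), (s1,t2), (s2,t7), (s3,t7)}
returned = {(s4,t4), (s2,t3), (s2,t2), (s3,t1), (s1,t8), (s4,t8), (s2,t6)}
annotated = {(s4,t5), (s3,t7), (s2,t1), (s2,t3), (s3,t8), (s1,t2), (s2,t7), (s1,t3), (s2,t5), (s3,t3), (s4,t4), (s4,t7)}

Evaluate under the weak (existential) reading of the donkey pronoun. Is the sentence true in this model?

False

"it" takes "a textbook" as antecedent — a donkey pronoun bound across the clause boundary.
Weak reading: every student s with some borrowed-textbook has at least one borrowed-textbook t such that returned(s,t) ∧ annotated(s,t).
Per student: s1:✗  s2:✓  s3:✗  s4:✗
s1 has no witness among its borrowed-textbooks.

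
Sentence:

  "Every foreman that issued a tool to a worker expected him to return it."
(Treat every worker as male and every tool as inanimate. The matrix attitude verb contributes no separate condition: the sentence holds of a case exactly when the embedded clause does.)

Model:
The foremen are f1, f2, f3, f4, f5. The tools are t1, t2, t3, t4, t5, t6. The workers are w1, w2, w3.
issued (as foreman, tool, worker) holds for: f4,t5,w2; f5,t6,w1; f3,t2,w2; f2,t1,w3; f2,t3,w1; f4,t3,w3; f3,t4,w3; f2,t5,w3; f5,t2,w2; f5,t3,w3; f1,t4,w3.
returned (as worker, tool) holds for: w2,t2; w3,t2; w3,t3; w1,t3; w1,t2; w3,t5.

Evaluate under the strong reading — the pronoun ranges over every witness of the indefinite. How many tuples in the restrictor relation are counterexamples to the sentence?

5

"him" takes "a worker" as antecedent and "it" takes "a tool"; both are donkey pronouns co-varying with the restrictor.
Strong reading: for every (f,t,w) with issued(f,t,w), returned(w,t).
Restrictor triples: (f1,t4,w3)→returned(w3,t4) ✗  (f2,t1,w3)→returned(w3,t1) ✗  (f2,t3,w1)→returned(w1,t3) ✓  (f2,t5,w3)→returned(w3,t5) ✓  (f3,t2,w2)→returned(w2,t2) ✓  (f3,t4,w3)→returned(w3,t4) ✗  (f4,t3,w3)→returned(w3,t3) ✓  (f4,t5,w2)→returned(w2,t5) ✗  (f5,t2,w2)→returned(w2,t2) ✓  (f5,t3,w3)→returned(w3,t3) ✓  (f5,t6,w1)→returned(w1,t6) ✗
Counterexamples (restrictor triples failing the scope): 5.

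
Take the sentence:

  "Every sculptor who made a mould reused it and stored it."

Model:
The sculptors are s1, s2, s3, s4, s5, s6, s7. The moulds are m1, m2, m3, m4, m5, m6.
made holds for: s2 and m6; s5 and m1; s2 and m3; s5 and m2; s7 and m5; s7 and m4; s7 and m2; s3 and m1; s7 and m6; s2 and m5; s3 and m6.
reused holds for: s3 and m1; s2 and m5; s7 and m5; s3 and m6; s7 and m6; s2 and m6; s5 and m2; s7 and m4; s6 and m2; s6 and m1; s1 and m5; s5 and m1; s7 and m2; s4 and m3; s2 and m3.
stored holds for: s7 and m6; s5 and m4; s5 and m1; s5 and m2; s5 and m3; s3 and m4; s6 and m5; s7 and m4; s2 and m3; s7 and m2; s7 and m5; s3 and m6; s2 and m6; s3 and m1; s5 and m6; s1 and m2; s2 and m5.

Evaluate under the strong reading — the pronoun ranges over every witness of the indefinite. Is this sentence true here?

True

"it" takes "a mould" as antecedent — a donkey pronoun bound across the clause boundary.
Strong reading: for every (s,m) with made(s,m), reused(s,m) ∧ stored(s,m).
Restrictor pairs: (s2,m3) ✓  (s2,m5) ✓  (s2,m6) ✓  (s3,m1) ✓  (s3,m6) ✓  (s5,m1) ✓  (s5,m2) ✓  (s7,m2) ✓  (s7,m4) ✓  (s7,m5) ✓  (s7,m6) ✓
Every restrictor pair satisfies the scope.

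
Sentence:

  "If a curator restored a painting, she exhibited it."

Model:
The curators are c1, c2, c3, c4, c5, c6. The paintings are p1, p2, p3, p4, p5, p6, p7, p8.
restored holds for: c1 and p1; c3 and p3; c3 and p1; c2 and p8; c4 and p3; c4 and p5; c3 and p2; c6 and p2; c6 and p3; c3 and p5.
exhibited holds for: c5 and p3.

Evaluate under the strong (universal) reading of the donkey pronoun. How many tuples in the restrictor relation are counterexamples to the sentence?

10

"it" takes "a painting" as antecedent — a donkey pronoun bound across the clause boundary.
Strong reading: for every (c,p) with restored(c,p), exhibited(c,p).
Restrictor pairs: (c1,p1) ✗  (c2,p8) ✗  (c3,p1) ✗  (c3,p2) ✗  (c3,p3) ✗  (c3,p5) ✗  (c4,p3) ✗  (c4,p5) ✗  (c6,p2) ✗  (c6,p3) ✗
Counterexamples (restrictor pairs failing the scope): 10.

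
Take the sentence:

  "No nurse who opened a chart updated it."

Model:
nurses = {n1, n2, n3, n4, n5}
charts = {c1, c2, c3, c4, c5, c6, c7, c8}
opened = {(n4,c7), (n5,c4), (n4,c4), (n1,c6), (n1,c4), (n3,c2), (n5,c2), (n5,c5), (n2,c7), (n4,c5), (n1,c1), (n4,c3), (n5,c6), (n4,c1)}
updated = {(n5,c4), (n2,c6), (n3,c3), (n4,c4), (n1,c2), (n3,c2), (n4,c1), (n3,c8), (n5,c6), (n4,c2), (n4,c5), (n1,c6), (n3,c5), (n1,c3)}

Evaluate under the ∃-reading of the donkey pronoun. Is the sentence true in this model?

"it" takes "a chart" as antecedent — a donkey pronoun bound across the clause boundary.
Truth condition: for no (n,c) with opened(n,c) does updated(n,c) hold.
Restrictor pairs — does the scope hold? (n1,c1):fails  (n1,c4):fails  (n1,c6):holds  (n2,c7):fails  (n3,c2):holds  (n4,c1):holds  (n4,c3):fails  (n4,c4):holds  (n4,c5):holds  (n4,c7):fails  (n5,c2):fails  (n5,c4):holds  (n5,c5):fails  (n5,c6):holds
Scope holds for 7 pair(s), so the sentence is false.

False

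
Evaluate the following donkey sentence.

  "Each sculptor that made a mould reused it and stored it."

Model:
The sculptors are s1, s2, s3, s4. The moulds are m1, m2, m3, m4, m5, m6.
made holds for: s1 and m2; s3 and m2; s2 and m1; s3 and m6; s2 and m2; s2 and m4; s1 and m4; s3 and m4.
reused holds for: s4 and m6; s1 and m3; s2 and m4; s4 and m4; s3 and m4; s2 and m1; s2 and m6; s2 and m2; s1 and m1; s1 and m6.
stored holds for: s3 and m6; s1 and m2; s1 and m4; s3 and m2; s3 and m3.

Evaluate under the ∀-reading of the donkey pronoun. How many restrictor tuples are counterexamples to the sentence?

"it" takes "a mould" as antecedent — a donkey pronoun bound across the clause boundary.
Strong reading: for every (s,m) with made(s,m), reused(s,m) ∧ stored(s,m).
Restrictor pairs: (s1,m2) ✗  (s1,m4) ✗  (s2,m1) ✗  (s2,m2) ✗  (s2,m4) ✗  (s3,m2) ✗  (s3,m4) ✗  (s3,m6) ✗
Counterexamples (restrictor pairs failing the scope): 8.

8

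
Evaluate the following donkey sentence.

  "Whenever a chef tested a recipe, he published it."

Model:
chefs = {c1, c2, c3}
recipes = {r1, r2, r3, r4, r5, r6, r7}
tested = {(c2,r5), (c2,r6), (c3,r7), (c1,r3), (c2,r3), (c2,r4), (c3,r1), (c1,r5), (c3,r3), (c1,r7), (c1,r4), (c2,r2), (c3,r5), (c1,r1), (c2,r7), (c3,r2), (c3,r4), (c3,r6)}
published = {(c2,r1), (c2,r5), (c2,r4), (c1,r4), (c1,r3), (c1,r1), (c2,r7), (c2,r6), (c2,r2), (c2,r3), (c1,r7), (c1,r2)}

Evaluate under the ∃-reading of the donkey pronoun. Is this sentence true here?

False

"it" takes "a recipe" as antecedent — a donkey pronoun bound across the clause boundary.
Weak reading: every chef c with some tested-recipe has at least one tested-recipe r such that published(c,r).
Per chef: c1:✓  c2:✓  c3:✗
c3 has no witness among its tested-recipes.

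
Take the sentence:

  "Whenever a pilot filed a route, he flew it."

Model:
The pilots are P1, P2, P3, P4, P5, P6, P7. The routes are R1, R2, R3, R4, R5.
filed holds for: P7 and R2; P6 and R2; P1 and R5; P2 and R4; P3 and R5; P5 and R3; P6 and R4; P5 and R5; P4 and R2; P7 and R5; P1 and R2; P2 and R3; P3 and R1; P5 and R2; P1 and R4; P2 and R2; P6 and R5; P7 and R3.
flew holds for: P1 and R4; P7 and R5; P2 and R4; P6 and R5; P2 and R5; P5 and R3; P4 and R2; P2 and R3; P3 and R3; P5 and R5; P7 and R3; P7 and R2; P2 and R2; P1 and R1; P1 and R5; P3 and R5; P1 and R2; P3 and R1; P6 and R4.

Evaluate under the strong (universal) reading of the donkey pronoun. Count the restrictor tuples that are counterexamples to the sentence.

"it" takes "a route" as antecedent — a donkey pronoun bound across the clause boundary.
Strong reading: for every (p,r) with filed(p,r), flew(p,r).
Restrictor pairs: (P1,R2) ✓  (P1,R4) ✓  (P1,R5) ✓  (P2,R2) ✓  (P2,R3) ✓  (P2,R4) ✓  (P3,R1) ✓  (P3,R5) ✓  (P4,R2) ✓  (P5,R2) ✗  (P5,R3) ✓  (P5,R5) ✓  (P6,R2) ✗  (P6,R4) ✓  (P6,R5) ✓  (P7,R2) ✓  (P7,R3) ✓  (P7,R5) ✓
Counterexamples (restrictor pairs failing the scope): 2.

2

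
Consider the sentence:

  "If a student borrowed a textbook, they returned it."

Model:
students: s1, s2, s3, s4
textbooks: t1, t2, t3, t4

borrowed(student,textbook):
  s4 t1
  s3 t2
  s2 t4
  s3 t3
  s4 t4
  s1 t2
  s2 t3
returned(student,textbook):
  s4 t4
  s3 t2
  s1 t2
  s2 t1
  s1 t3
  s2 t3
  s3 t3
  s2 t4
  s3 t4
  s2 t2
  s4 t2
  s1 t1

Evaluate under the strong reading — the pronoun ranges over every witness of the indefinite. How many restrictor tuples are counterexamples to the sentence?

1

"it" takes "a textbook" as antecedent — a donkey pronoun bound across the clause boundary.
Strong reading: for every (s,t) with borrowed(s,t), returned(s,t).
Restrictor pairs: (s1,t2) ✓  (s2,t3) ✓  (s2,t4) ✓  (s3,t2) ✓  (s3,t3) ✓  (s4,t1) ✗  (s4,t4) ✓
Counterexamples (restrictor pairs failing the scope): 1.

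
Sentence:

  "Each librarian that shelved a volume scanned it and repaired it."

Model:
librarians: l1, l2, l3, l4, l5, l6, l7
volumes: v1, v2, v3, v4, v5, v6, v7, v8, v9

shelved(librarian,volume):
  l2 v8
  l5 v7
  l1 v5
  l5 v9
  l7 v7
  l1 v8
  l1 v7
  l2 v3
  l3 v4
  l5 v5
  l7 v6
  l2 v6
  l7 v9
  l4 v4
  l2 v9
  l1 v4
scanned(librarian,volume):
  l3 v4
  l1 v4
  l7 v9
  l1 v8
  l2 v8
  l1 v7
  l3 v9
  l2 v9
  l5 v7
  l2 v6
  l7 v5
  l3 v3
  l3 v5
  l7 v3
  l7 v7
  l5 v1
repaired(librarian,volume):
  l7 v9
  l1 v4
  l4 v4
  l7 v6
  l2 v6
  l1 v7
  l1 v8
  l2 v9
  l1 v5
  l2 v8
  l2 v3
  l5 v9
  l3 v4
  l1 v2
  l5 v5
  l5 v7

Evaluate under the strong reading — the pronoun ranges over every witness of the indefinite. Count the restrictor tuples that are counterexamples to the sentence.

7

"it" takes "a volume" as antecedent — a donkey pronoun bound across the clause boundary.
Strong reading: for every (l,v) with shelved(l,v), scanned(l,v) ∧ repaired(l,v).
Restrictor pairs: (l1,v4) ✓  (l1,v5) ✗  (l1,v7) ✓  (l1,v8) ✓  (l2,v3) ✗  (l2,v6) ✓  (l2,v8) ✓  (l2,v9) ✓  (l3,v4) ✓  (l4,v4) ✗  (l5,v5) ✗  (l5,v7) ✓  (l5,v9) ✗  (l7,v6) ✗  (l7,v7) ✗  (l7,v9) ✓
Counterexamples (restrictor pairs failing the scope): 7.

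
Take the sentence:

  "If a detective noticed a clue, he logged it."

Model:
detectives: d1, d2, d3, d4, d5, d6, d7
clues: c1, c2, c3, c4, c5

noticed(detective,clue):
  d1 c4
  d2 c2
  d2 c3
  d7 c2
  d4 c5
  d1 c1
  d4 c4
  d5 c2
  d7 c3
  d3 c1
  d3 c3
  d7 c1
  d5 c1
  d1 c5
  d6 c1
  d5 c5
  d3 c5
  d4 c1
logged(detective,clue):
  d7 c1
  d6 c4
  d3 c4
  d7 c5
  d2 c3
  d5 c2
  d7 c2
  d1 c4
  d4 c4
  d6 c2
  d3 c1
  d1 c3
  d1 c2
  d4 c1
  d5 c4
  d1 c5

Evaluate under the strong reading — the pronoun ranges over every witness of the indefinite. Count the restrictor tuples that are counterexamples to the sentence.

9

"it" takes "a clue" as antecedent — a donkey pronoun bound across the clause boundary.
Strong reading: for every (d,c) with noticed(d,c), logged(d,c).
Restrictor pairs: (d1,c1) ✗  (d1,c4) ✓  (d1,c5) ✓  (d2,c2) ✗  (d2,c3) ✓  (d3,c1) ✓  (d3,c3) ✗  (d3,c5) ✗  (d4,c1) ✓  (d4,c4) ✓  (d4,c5) ✗  (d5,c1) ✗  (d5,c2) ✓  (d5,c5) ✗  (d6,c1) ✗  (d7,c1) ✓  (d7,c2) ✓  (d7,c3) ✗
Counterexamples (restrictor pairs failing the scope): 9.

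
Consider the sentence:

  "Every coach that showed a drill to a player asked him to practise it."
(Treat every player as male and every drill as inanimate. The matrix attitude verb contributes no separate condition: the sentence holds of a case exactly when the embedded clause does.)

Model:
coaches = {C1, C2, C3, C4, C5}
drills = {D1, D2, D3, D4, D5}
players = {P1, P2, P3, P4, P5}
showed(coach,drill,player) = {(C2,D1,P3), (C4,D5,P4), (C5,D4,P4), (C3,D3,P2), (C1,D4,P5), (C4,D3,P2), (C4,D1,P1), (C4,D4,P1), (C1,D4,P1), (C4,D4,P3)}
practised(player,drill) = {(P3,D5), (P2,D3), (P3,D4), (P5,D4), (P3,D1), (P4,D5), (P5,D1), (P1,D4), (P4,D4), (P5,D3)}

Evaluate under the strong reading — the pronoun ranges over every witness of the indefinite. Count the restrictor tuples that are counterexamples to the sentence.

1

"him" takes "a player" as antecedent and "it" takes "a drill"; both are donkey pronouns co-varying with the restrictor.
Strong reading: for every (c,d,p) with showed(c,d,p), practised(p,d).
Restrictor triples: (C1,D4,P1)→practised(P1,D4) ✓  (C1,D4,P5)→practised(P5,D4) ✓  (C2,D1,P3)→practised(P3,D1) ✓  (C3,D3,P2)→practised(P2,D3) ✓  (C4,D1,P1)→practised(P1,D1) ✗  (C4,D3,P2)→practised(P2,D3) ✓  (C4,D4,P1)→practised(P1,D4) ✓  (C4,D4,P3)→practised(P3,D4) ✓  (C4,D5,P4)→practised(P4,D5) ✓  (C5,D4,P4)→practised(P4,D4) ✓
Counterexamples (restrictor triples failing the scope): 1.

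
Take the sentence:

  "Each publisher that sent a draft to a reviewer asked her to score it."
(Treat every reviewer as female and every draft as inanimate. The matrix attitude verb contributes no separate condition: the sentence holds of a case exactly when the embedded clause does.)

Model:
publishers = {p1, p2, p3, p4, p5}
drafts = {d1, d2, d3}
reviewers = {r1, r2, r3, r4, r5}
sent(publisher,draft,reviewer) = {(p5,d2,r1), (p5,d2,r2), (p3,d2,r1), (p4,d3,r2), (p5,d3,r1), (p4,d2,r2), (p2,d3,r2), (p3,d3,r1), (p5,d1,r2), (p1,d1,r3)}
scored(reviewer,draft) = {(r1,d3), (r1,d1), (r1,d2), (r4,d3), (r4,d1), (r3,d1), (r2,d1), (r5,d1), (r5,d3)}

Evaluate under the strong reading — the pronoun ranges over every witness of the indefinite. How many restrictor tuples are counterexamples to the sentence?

4

"her" takes "a reviewer" as antecedent and "it" takes "a draft"; both are donkey pronouns co-varying with the restrictor.
Strong reading: for every (p,d,r) with sent(p,d,r), scored(r,d).
Restrictor triples: (p1,d1,r3)→scored(r3,d1) ✓  (p2,d3,r2)→scored(r2,d3) ✗  (p3,d2,r1)→scored(r1,d2) ✓  (p3,d3,r1)→scored(r1,d3) ✓  (p4,d2,r2)→scored(r2,d2) ✗  (p4,d3,r2)→scored(r2,d3) ✗  (p5,d1,r2)→scored(r2,d1) ✓  (p5,d2,r1)→scored(r1,d2) ✓  (p5,d2,r2)→scored(r2,d2) ✗  (p5,d3,r1)→scored(r1,d3) ✓
Counterexamples (restrictor triples failing the scope): 4.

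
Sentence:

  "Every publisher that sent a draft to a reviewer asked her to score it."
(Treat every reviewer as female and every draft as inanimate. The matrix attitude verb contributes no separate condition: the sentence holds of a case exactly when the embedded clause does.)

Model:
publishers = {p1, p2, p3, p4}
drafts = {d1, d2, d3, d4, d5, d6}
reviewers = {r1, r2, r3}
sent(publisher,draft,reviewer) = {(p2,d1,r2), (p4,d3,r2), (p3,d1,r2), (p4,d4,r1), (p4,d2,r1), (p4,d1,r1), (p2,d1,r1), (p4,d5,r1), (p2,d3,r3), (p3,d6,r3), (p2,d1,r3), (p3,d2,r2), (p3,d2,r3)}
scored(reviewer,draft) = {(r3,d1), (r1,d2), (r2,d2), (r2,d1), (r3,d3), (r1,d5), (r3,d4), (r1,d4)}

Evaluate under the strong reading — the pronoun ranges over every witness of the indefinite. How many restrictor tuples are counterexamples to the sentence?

5

"her" takes "a reviewer" as antecedent and "it" takes "a draft"; both are donkey pronouns co-varying with the restrictor.
Strong reading: for every (p,d,r) with sent(p,d,r), scored(r,d).
Restrictor triples: (p2,d1,r1)→scored(r1,d1) ✗  (p2,d1,r2)→scored(r2,d1) ✓  (p2,d1,r3)→scored(r3,d1) ✓  (p2,d3,r3)→scored(r3,d3) ✓  (p3,d1,r2)→scored(r2,d1) ✓  (p3,d2,r2)→scored(r2,d2) ✓  (p3,d2,r3)→scored(r3,d2) ✗  (p3,d6,r3)→scored(r3,d6) ✗  (p4,d1,r1)→scored(r1,d1) ✗  (p4,d2,r1)→scored(r1,d2) ✓  (p4,d3,r2)→scored(r2,d3) ✗  (p4,d4,r1)→scored(r1,d4) ✓  (p4,d5,r1)→scored(r1,d5) ✓
Counterexamples (restrictor triples failing the scope): 5.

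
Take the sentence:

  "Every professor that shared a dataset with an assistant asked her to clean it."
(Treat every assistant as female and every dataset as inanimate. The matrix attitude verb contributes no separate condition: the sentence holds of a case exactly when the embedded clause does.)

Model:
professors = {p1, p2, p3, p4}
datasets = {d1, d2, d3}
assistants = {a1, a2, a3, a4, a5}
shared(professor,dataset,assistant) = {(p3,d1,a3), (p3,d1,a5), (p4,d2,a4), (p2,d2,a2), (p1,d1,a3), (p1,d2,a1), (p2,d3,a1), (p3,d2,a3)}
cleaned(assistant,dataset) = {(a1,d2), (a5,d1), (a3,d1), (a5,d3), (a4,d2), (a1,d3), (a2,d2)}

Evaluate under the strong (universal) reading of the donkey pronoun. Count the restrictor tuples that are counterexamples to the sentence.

"her" takes "an assistant" as antecedent and "it" takes "a dataset"; both are donkey pronouns co-varying with the restrictor.
Strong reading: for every (p,d,a) with shared(p,d,a), cleaned(a,d).
Restrictor triples: (p1,d1,a3)→cleaned(a3,d1) ✓  (p1,d2,a1)→cleaned(a1,d2) ✓  (p2,d2,a2)→cleaned(a2,d2) ✓  (p2,d3,a1)→cleaned(a1,d3) ✓  (p3,d1,a3)→cleaned(a3,d1) ✓  (p3,d1,a5)→cleaned(a5,d1) ✓  (p3,d2,a3)→cleaned(a3,d2) ✗  (p4,d2,a4)→cleaned(a4,d2) ✓
Counterexamples (restrictor triples failing the scope): 1.

1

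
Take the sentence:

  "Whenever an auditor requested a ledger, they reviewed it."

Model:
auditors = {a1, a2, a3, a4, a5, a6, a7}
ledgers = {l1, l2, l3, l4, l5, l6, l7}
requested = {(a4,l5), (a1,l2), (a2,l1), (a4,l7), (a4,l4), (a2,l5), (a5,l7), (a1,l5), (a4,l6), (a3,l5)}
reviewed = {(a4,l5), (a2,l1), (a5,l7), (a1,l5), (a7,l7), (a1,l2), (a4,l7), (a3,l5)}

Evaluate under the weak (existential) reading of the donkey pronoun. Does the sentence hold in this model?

"it" takes "a ledger" as antecedent — a donkey pronoun bound across the clause boundary.
Weak reading: every auditor a with some requested-ledger has at least one requested-ledger l such that reviewed(a,l).
Per auditor: a1:✓  a2:✓  a3:✓  a4:✓  a5:✓
Every auditor in the restrictor has a witness.

True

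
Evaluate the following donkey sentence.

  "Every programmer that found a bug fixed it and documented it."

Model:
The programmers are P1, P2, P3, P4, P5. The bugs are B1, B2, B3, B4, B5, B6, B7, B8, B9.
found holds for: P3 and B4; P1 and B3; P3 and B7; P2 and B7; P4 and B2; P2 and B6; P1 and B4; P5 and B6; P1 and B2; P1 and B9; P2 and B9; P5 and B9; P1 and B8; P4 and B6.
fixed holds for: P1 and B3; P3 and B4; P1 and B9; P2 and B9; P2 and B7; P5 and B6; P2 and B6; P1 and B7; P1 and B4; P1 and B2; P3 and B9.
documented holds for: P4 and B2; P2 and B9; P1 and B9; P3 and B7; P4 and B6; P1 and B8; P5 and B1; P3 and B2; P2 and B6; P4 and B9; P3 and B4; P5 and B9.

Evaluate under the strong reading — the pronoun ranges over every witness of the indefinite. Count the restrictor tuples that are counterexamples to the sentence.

10

"it" takes "a bug" as antecedent — a donkey pronoun bound across the clause boundary.
Strong reading: for every (p,b) with found(p,b), fixed(p,b) ∧ documented(p,b).
Restrictor pairs: (P1,B2) ✗  (P1,B3) ✗  (P1,B4) ✗  (P1,B8) ✗  (P1,B9) ✓  (P2,B6) ✓  (P2,B7) ✗  (P2,B9) ✓  (P3,B4) ✓  (P3,B7) ✗  (P4,B2) ✗  (P4,B6) ✗  (P5,B6) ✗  (P5,B9) ✗
Counterexamples (restrictor pairs failing the scope): 10.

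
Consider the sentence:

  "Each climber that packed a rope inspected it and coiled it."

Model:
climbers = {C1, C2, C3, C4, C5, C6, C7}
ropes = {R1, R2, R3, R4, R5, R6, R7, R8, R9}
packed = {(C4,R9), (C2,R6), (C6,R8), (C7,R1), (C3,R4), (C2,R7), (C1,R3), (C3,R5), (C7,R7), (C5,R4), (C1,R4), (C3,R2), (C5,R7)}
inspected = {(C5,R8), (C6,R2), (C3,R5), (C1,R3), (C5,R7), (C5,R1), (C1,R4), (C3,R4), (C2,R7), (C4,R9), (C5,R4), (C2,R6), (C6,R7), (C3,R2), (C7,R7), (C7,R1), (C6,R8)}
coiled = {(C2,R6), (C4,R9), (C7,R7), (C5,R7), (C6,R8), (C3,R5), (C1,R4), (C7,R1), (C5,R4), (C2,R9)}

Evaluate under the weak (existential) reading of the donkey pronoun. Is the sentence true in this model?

"it" takes "a rope" as antecedent — a donkey pronoun bound across the clause boundary.
Weak reading: every climber c with some packed-rope has at least one packed-rope r such that inspected(c,r) ∧ coiled(c,r).
Per climber: C1:✓  C2:✓  C3:✓  C4:✓  C5:✓  C6:✓  C7:✓
Every climber in the restrictor has a witness.

True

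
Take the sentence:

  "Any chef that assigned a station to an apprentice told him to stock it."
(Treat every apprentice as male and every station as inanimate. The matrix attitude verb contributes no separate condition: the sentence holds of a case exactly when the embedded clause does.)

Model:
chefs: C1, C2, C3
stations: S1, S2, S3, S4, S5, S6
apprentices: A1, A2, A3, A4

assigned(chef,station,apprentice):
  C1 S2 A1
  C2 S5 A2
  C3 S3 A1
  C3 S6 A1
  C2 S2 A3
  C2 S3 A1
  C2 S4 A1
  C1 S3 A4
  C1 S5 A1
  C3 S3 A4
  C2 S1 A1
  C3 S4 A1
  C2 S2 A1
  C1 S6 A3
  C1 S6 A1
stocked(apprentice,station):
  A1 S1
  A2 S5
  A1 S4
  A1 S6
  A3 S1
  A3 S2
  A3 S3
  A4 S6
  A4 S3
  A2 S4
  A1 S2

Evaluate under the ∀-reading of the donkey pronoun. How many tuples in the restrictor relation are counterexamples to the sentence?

4

"him" takes "an apprentice" as antecedent and "it" takes "a station"; both are donkey pronouns co-varying with the restrictor.
Strong reading: for every (c,s,a) with assigned(c,s,a), stocked(a,s).
Restrictor triples: (C1,S2,A1)→stocked(A1,S2) ✓  (C1,S3,A4)→stocked(A4,S3) ✓  (C1,S5,A1)→stocked(A1,S5) ✗  (C1,S6,A1)→stocked(A1,S6) ✓  (C1,S6,A3)→stocked(A3,S6) ✗  (C2,S1,A1)→stocked(A1,S1) ✓  (C2,S2,A1)→stocked(A1,S2) ✓  (C2,S2,A3)→stocked(A3,S2) ✓  (C2,S3,A1)→stocked(A1,S3) ✗  (C2,S4,A1)→stocked(A1,S4) ✓  (C2,S5,A2)→stocked(A2,S5) ✓  (C3,S3,A1)→stocked(A1,S3) ✗  (C3,S3,A4)→stocked(A4,S3) ✓  (C3,S4,A1)→stocked(A1,S4) ✓  (C3,S6,A1)→stocked(A1,S6) ✓
Counterexamples (restrictor triples failing the scope): 4.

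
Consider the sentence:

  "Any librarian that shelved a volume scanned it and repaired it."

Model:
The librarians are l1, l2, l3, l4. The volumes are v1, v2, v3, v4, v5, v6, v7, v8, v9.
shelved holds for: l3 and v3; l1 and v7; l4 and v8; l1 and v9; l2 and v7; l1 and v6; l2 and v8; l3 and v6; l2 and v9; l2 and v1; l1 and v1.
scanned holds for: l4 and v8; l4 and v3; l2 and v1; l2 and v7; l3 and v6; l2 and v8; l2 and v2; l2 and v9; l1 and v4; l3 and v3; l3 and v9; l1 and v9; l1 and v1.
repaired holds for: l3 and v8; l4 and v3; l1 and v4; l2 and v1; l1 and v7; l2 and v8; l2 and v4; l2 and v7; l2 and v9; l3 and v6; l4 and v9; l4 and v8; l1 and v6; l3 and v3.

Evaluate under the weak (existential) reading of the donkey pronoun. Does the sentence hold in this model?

False

"it" takes "a volume" as antecedent — a donkey pronoun bound across the clause boundary.
Weak reading: every librarian l with some shelved-volume has at least one shelved-volume v such that scanned(l,v) ∧ repaired(l,v).
Per librarian: l1:✗  l2:✓  l3:✓  l4:✓
l1 has no witness among its shelved-volumes.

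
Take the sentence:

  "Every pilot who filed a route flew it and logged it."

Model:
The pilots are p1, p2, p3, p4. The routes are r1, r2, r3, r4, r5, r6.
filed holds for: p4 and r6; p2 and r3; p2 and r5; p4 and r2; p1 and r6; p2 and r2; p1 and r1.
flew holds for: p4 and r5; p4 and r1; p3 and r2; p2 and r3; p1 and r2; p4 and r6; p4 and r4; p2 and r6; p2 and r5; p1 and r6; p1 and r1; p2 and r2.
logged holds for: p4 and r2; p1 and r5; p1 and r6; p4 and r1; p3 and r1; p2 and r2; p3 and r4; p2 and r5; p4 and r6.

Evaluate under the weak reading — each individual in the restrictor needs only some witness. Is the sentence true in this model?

"it" takes "a route" as antecedent — a donkey pronoun bound across the clause boundary.
Weak reading: every pilot p with some filed-route has at least one filed-route r such that flew(p,r) ∧ logged(p,r).
Per pilot: p1:✓  p2:✓  p4:✓
Every pilot in the restrictor has a witness.

True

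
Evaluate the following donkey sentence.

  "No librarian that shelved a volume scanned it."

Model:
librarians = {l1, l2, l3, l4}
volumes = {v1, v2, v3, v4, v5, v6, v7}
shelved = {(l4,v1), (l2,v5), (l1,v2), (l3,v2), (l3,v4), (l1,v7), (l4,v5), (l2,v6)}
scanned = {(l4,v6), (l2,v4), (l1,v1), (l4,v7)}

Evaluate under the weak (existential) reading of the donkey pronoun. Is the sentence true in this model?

"it" takes "a volume" as antecedent — a donkey pronoun bound across the clause boundary.
Truth condition: for no (l,v) with shelved(l,v) does scanned(l,v) hold.
Restrictor pairs — does the scope hold? (l1,v2):fails  (l1,v7):fails  (l2,v5):fails  (l2,v6):fails  (l3,v2):fails  (l3,v4):fails  (l4,v1):fails  (l4,v5):fails
Scope holds for no restrictor pair, so the sentence is true.

True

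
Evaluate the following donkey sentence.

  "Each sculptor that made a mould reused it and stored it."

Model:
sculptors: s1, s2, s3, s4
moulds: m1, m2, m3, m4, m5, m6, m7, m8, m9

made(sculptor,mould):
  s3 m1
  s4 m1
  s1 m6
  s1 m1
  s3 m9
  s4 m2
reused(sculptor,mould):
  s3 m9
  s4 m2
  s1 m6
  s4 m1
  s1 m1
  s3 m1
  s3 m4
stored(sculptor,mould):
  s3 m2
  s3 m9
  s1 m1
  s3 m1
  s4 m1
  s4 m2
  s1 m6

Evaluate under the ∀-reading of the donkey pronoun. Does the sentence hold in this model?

"it" takes "a mould" as antecedent — a donkey pronoun bound across the clause boundary.
Strong reading: for every (s,m) with made(s,m), reused(s,m) ∧ stored(s,m).
Restrictor pairs: (s1,m1) ✓  (s1,m6) ✓  (s3,m1) ✓  (s3,m9) ✓  (s4,m1) ✓  (s4,m2) ✓
Every restrictor pair satisfies the scope.

True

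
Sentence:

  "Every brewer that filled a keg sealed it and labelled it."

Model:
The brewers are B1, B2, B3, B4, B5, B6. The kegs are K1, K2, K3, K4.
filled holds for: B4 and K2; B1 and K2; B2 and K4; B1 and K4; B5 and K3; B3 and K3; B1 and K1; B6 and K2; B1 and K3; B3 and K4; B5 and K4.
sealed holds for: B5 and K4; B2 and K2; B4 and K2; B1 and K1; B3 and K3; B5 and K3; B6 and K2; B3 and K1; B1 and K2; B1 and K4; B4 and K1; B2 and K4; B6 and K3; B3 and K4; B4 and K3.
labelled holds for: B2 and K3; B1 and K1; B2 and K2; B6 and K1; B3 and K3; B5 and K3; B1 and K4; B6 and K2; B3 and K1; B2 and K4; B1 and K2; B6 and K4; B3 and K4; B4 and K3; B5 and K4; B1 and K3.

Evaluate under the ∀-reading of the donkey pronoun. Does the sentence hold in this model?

"it" takes "a keg" as antecedent — a donkey pronoun bound across the clause boundary.
Strong reading: for every (b,k) with filled(b,k), sealed(b,k) ∧ labelled(b,k).
Restrictor pairs: (B1,K1) ✓  (B1,K2) ✓  (B1,K3) ✗  (B1,K4) ✓  (B2,K4) ✓  (B3,K3) ✓  (B3,K4) ✓  (B4,K2) ✗  (B5,K3) ✓  (B5,K4) ✓  (B6,K2) ✓
Counterexample: (B1,K3) is in filled but fails the scope.

False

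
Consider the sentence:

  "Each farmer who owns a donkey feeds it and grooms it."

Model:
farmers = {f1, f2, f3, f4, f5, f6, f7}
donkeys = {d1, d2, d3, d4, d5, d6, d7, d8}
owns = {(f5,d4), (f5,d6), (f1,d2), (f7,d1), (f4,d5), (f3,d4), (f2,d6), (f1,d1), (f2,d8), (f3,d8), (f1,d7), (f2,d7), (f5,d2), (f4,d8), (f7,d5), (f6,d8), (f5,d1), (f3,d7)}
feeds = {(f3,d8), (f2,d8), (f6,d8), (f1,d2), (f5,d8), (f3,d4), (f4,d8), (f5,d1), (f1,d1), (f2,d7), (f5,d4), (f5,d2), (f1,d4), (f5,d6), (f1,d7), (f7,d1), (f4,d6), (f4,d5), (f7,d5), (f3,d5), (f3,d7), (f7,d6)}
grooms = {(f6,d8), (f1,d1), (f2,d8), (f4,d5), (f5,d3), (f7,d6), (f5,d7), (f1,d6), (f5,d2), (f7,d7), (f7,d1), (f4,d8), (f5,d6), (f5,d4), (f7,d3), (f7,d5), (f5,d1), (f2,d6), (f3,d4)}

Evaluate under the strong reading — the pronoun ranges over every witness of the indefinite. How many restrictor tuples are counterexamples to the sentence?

6

"it" takes "a donkey" as antecedent — a donkey pronoun bound across the clause boundary.
Strong reading: for every (f,d) with owns(f,d), feeds(f,d) ∧ grooms(f,d).
Restrictor pairs: (f1,d1) ✓  (f1,d2) ✗  (f1,d7) ✗  (f2,d6) ✗  (f2,d7) ✗  (f2,d8) ✓  (f3,d4) ✓  (f3,d7) ✗  (f3,d8) ✗  (f4,d5) ✓  (f4,d8) ✓  (f5,d1) ✓  (f5,d2) ✓  (f5,d4) ✓  (f5,d6) ✓  (f6,d8) ✓  (f7,d1) ✓  (f7,d5) ✓
Counterexamples (restrictor pairs failing the scope): 6.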